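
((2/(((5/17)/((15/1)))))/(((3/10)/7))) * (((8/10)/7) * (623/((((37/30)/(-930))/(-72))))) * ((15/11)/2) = 6272786476.66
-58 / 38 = -29 / 19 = -1.53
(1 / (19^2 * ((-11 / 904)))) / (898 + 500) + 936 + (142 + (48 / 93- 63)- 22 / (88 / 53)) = 344970319801 / 344190396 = 1002.27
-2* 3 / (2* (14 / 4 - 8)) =2 / 3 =0.67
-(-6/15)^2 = -0.16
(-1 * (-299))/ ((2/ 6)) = 897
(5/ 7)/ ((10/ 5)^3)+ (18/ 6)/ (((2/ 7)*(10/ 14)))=14.79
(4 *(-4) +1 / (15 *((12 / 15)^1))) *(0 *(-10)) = 0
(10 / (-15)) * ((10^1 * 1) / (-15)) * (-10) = -4.44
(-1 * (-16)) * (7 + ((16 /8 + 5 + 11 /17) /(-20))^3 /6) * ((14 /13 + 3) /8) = 87374263 /1532856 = 57.00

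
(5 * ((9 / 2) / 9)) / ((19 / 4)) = 10 / 19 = 0.53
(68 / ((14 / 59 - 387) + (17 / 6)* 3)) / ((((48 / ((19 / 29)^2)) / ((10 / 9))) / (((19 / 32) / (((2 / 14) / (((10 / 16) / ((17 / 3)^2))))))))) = -14163835 / 98019316992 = -0.00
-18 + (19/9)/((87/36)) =-1490/87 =-17.13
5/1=5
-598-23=-621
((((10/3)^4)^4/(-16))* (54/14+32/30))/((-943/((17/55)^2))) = 67915000000000000/9376996375593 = 7242.72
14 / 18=7 / 9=0.78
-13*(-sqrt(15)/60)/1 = 13*sqrt(15)/60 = 0.84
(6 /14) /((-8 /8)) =-3 /7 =-0.43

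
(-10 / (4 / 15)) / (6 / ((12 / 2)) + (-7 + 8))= -75 / 4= -18.75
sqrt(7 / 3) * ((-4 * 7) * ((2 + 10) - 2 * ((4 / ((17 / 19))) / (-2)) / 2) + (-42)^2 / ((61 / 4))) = -293384 * sqrt(21) / 3111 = -432.16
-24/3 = -8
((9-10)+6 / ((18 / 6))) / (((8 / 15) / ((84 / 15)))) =21 / 2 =10.50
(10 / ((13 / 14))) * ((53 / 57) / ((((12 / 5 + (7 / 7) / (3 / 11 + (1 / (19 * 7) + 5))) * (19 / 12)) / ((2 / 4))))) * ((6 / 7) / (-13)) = -98262000 / 1220363027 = -0.08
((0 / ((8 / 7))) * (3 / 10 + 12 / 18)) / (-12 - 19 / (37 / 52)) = 0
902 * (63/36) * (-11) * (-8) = 138908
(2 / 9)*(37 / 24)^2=1369 / 2592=0.53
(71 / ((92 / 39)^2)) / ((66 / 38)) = 683943 / 93104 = 7.35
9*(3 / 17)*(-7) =-189 / 17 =-11.12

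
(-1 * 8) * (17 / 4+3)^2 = -841 / 2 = -420.50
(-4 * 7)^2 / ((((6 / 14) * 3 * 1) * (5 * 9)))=5488 / 405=13.55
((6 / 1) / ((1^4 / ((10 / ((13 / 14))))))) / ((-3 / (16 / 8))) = -43.08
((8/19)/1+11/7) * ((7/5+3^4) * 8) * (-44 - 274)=-55550784/133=-417675.07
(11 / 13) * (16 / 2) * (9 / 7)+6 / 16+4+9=16073 / 728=22.08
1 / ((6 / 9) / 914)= 1371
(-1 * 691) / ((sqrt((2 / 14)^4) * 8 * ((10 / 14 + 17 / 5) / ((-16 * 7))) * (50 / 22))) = 18250001 / 360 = 50694.45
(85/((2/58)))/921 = 2.68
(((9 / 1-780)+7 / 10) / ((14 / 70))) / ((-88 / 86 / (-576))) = -23848488 / 11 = -2168044.36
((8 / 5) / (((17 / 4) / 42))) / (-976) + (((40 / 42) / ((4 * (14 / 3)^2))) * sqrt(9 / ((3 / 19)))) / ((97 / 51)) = -84 / 5185 + 765 * sqrt(57) / 133084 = 0.03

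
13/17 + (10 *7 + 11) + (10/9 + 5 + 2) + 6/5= 69673/765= 91.08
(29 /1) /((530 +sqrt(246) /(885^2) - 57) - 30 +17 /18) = 31590732608763750 /483604490951399641 - 90854100 *sqrt(246) /483604490951399641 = 0.07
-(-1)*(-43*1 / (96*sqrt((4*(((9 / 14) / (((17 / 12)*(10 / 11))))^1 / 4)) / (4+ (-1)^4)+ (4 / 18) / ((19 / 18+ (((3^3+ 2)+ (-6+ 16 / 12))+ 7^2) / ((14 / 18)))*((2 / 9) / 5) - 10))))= -6665*sqrt(2316097) / 5605344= -1.81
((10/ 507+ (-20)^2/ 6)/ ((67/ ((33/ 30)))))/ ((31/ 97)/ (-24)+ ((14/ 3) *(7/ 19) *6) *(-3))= -548344104/ 15506316319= -0.04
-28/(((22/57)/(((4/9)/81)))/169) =-179816/2673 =-67.27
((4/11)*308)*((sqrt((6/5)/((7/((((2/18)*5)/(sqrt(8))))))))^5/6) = 2*2^(3/4)*sqrt(21)/3969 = 0.00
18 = 18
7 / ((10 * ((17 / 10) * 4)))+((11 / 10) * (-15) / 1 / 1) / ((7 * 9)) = -227 / 1428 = -0.16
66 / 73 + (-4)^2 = 1234 / 73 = 16.90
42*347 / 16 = 7287 / 8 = 910.88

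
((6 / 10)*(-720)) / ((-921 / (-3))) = -432 / 307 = -1.41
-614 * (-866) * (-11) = -5848964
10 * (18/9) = 20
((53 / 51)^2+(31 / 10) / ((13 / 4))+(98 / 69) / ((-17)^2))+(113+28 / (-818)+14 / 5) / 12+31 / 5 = 113782401013 / 6361577820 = 17.89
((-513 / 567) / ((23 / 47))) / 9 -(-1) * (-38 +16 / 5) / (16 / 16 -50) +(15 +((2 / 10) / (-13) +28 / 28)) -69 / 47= 1396389481 / 92960595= 15.02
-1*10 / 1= -10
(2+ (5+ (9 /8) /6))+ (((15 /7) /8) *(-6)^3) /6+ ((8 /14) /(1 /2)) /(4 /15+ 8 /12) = -965 /784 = -1.23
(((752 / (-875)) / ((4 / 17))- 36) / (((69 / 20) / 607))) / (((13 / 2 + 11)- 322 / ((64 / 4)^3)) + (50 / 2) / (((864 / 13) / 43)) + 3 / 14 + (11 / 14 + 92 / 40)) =-1552746479616 / 8211844445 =-189.09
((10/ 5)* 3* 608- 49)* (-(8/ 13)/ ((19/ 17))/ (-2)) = 990.82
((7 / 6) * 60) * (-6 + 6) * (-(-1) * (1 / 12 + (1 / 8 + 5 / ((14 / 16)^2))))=0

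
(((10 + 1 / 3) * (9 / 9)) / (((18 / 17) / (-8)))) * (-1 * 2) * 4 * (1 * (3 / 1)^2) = 16864 / 3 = 5621.33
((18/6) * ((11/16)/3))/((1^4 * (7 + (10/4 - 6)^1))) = 11/56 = 0.20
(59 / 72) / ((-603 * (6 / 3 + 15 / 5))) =-59 / 217080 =-0.00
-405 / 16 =-25.31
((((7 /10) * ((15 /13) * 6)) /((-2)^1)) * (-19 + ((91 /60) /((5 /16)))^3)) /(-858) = 281490433 /1045687500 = 0.27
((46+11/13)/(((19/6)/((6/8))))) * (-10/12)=-9135/988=-9.25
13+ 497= 510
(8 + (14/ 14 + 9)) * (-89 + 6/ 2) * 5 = -7740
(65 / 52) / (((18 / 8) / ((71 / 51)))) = 355 / 459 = 0.77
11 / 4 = 2.75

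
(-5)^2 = 25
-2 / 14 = -1 / 7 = -0.14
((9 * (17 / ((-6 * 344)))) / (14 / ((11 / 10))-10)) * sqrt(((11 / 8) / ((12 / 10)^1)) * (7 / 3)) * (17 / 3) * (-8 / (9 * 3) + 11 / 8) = -740707 * sqrt(385) / 53498880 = -0.27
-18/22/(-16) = 9/176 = 0.05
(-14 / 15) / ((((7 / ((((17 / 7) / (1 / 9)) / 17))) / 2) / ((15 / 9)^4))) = -500 / 189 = -2.65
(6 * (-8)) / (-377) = 48 / 377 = 0.13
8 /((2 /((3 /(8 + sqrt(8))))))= 12 /7 - 3 * sqrt(2) /7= 1.11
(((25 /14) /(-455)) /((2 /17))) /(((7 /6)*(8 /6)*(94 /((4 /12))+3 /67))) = -17085 /224697928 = -0.00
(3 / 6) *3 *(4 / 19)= 6 / 19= 0.32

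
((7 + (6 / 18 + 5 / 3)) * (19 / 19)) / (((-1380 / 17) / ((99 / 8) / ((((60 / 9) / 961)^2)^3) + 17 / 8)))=-2899166949209030152857681 / 235520000000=-12309642277551.93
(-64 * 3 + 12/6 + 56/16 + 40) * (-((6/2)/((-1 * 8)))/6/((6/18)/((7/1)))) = -6153/32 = -192.28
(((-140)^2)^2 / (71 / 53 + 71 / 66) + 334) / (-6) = -95985321569 / 3621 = -26507959.56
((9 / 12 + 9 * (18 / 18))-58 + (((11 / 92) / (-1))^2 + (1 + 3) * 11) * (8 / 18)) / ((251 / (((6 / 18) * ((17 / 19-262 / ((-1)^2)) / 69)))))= 75288136 / 522219807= 0.14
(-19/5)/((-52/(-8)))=-38/65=-0.58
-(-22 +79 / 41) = 823 / 41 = 20.07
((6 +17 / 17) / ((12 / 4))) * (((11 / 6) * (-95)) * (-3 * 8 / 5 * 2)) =11704 / 3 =3901.33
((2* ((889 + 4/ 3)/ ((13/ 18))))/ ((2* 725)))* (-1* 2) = -32052/ 9425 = -3.40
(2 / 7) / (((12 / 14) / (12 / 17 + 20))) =352 / 51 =6.90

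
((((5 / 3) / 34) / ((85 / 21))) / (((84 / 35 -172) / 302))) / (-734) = 5285 / 179882848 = 0.00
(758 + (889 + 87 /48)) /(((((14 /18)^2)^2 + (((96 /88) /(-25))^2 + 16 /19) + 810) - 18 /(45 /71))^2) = 2344602947714457851953125 /871386285698151557678903056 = 0.00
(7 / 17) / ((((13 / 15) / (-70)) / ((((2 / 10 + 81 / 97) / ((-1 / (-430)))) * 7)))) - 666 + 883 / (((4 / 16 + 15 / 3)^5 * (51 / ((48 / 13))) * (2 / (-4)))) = -9129914378860610 / 87550873137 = -104281.25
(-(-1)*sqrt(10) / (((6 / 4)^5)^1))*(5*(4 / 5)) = 128*sqrt(10) / 243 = 1.67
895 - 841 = 54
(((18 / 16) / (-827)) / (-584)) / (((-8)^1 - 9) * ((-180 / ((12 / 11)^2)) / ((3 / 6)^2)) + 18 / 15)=45 / 198716217664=0.00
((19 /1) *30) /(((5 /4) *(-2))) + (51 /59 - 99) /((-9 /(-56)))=-148436 /177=-838.62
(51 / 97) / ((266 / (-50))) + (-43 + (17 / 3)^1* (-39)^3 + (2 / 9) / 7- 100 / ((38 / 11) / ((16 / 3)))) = -336338.45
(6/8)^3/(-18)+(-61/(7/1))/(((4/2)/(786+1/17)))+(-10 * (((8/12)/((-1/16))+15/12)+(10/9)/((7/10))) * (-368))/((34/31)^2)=-63801735197/2330496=-27376.89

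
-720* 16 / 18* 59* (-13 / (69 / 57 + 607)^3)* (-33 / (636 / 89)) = -25751875435 / 2555927265114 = -0.01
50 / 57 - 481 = -480.12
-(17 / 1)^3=-4913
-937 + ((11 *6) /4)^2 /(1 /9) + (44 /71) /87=37389557 /24708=1513.26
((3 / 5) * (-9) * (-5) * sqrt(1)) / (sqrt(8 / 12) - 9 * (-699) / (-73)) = -37198683 / 118719385 - 143883 * sqrt(6) / 118719385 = -0.32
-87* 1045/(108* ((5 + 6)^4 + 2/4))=-30305/527094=-0.06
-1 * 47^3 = -103823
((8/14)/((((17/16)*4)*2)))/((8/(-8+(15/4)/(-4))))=-143/1904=-0.08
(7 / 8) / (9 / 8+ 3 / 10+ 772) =0.00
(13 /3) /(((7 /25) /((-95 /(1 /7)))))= -30875 /3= -10291.67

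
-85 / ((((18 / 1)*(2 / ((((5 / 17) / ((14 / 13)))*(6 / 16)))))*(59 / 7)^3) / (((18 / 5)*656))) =-391755 / 410758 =-0.95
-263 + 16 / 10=-1307 / 5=-261.40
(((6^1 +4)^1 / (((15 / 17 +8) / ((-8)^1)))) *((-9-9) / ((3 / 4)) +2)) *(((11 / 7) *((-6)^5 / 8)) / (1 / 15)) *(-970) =4654612512000 / 1057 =4403606917.69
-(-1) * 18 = 18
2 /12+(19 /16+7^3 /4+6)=4469 /48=93.10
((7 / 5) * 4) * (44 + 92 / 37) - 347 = -3207 / 37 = -86.68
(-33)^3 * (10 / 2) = -179685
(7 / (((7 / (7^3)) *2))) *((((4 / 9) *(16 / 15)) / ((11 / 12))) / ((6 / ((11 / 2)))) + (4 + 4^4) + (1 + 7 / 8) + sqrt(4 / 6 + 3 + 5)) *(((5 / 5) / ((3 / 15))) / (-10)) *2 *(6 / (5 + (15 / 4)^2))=-14320.60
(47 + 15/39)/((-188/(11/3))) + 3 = 3805/1833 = 2.08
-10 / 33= -0.30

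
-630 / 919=-0.69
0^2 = 0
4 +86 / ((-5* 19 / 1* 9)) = 3334 / 855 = 3.90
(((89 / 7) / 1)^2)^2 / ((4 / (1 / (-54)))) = -62742241 / 518616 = -120.98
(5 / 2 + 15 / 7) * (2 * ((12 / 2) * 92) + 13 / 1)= 72605 / 14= 5186.07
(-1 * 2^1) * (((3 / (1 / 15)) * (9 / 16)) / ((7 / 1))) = -405 / 56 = -7.23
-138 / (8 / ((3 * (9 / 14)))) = -1863 / 56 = -33.27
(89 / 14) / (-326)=-89 / 4564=-0.02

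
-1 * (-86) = 86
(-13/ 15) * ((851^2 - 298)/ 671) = -3136913/ 3355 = -935.00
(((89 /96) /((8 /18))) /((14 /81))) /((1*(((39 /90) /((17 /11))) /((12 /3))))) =5514885 /32032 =172.17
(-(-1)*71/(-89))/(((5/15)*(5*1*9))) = -0.05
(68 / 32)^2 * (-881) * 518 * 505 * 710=-11822062375025 / 16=-738878898439.06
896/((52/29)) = 6496/13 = 499.69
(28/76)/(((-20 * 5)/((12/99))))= -7/15675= -0.00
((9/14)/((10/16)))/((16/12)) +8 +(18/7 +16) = 957/35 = 27.34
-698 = -698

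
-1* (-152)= 152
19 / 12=1.58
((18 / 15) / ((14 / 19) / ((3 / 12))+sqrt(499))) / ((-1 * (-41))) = -2128 / 12095205+722 * sqrt(499) / 12095205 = 0.00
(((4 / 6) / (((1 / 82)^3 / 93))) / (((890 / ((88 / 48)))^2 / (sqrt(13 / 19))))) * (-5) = -258522671 * sqrt(247) / 6772455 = -599.93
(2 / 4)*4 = 2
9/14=0.64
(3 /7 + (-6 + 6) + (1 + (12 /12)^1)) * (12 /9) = 68 /21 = 3.24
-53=-53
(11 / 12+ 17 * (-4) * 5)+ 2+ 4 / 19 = -76807 / 228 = -336.87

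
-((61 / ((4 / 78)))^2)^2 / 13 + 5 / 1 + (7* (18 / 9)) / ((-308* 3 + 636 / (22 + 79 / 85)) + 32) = -64850309098087683 / 421112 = -153997770422.33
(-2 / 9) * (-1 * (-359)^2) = 28640.22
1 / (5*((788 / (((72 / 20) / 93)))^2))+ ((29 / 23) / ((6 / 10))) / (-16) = -0.13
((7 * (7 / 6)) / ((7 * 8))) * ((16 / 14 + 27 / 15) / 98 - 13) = -14829 / 7840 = -1.89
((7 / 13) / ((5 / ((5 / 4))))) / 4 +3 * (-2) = -1241 / 208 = -5.97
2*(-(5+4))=-18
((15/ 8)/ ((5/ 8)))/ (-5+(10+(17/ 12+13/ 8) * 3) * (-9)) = -24/ 1417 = -0.02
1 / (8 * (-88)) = -1 / 704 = -0.00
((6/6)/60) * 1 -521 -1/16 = -125051/240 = -521.05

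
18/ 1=18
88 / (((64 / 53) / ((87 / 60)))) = 16907 / 160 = 105.67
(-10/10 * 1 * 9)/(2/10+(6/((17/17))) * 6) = -45/181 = -0.25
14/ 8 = 7/ 4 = 1.75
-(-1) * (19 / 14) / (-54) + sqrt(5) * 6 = -19 / 756 + 6 * sqrt(5) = 13.39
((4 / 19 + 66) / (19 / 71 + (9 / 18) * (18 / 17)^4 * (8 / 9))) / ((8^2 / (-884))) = -824322118919 / 744720200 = -1106.89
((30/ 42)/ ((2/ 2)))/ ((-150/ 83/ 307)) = -25481/ 210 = -121.34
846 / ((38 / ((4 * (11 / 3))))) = 6204 / 19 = 326.53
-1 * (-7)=7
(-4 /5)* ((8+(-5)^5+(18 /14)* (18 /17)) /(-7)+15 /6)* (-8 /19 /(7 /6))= 71585952 /553945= 129.23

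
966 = 966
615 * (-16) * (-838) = 8245920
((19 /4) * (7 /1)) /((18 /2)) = 133 /36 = 3.69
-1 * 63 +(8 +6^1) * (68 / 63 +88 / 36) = -41 / 3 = -13.67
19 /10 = 1.90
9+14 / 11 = 113 / 11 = 10.27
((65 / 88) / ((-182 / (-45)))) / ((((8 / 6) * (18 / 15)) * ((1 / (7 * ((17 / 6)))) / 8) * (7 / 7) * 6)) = 2125 / 704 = 3.02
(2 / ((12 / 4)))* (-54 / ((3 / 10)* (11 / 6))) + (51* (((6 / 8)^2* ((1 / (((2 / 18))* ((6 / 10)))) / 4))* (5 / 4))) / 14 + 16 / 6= -6290023 / 118272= -53.18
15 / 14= 1.07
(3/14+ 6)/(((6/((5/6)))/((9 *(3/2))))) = 1305/112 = 11.65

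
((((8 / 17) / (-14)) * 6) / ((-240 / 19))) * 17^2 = 323 / 70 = 4.61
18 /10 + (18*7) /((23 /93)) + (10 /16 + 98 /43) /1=20341053 /39560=514.18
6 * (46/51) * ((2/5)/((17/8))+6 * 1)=48392/1445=33.49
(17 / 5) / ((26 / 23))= 391 / 130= 3.01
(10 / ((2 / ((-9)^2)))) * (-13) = -5265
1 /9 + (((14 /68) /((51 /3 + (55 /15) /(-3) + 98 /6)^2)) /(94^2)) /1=25091718007 /225825416136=0.11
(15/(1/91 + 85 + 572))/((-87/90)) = -0.02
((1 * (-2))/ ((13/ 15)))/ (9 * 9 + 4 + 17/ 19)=-95/ 3536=-0.03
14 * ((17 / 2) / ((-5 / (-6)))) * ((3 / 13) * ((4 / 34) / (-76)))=-63 / 1235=-0.05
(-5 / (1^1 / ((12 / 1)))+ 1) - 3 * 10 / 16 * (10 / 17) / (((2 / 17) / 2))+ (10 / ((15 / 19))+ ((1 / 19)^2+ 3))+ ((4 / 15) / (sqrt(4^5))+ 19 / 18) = -7929727 / 129960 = -61.02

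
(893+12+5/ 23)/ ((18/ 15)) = 17350/ 23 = 754.35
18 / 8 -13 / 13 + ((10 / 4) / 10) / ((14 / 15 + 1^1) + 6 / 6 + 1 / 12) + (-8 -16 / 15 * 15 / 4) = -7723 / 724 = -10.67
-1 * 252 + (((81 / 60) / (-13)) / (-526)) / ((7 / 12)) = -60311079 / 239330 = -252.00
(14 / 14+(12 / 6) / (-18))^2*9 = 64 / 9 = 7.11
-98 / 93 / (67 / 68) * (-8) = 8.56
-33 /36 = -11 /12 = -0.92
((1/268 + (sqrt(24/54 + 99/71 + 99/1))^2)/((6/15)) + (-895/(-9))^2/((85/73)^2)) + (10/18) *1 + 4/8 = 6723458408551/890852904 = 7547.22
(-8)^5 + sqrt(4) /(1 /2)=-32764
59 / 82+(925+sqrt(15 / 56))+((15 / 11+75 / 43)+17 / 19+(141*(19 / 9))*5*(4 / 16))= sqrt(210) / 28+5756067985 / 4421604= 1302.32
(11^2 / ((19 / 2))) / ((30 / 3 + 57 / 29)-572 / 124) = 108779 / 62795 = 1.73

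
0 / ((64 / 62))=0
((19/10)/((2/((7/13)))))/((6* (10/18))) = 399/2600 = 0.15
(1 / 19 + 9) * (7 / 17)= 1204 / 323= 3.73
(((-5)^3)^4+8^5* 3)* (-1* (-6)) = 1465433574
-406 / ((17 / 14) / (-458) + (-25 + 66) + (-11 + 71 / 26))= -33842536 / 2728085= -12.41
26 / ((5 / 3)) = 78 / 5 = 15.60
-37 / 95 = -0.39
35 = 35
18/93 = 6/31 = 0.19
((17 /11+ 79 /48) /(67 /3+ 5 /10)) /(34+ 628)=1685 /7981072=0.00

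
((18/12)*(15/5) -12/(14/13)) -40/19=-2327/266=-8.75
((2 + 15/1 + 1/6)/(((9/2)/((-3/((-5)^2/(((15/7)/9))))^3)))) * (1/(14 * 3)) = -0.00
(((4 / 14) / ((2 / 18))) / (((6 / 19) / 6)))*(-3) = -1026 / 7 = -146.57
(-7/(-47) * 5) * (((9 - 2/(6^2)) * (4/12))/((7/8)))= 3220/1269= 2.54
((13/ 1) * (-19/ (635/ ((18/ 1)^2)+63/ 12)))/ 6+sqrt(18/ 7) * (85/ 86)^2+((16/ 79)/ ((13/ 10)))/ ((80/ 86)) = -6648167/ 1199536+21675 * sqrt(14)/ 51772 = -3.98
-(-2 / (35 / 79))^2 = -24964 / 1225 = -20.38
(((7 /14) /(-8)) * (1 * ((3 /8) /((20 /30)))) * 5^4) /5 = -1125 /256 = -4.39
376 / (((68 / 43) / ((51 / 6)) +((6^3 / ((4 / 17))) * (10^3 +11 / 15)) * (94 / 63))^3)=160216543375 / 1097399463092104842590327784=0.00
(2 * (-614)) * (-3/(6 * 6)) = 307/3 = 102.33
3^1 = 3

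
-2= -2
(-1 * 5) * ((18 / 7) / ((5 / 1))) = -18 / 7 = -2.57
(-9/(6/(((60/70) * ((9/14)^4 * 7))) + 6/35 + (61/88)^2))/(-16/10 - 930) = 40011602400/26950244240291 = 0.00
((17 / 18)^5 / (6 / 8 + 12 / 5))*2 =7099285 / 14880348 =0.48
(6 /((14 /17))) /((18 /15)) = 85 /14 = 6.07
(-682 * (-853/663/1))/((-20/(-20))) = 581746/663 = 877.44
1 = 1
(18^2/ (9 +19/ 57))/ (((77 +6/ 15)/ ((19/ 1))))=2565/ 301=8.52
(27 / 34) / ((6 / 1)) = 9 / 68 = 0.13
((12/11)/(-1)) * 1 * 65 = -780/11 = -70.91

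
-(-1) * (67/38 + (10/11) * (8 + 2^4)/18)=2.98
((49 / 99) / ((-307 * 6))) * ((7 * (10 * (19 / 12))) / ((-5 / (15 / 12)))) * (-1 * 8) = -32585 / 547074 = -0.06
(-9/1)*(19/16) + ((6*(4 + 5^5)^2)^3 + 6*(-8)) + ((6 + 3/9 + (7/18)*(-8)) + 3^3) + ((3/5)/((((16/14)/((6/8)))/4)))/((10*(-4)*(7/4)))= 182444022722503694213736761/900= 202715580802781882459707.50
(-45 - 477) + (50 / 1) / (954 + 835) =-933808 / 1789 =-521.97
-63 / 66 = -21 / 22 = -0.95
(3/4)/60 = 1/80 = 0.01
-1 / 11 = -0.09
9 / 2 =4.50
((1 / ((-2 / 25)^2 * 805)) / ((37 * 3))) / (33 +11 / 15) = 625 / 12056968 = 0.00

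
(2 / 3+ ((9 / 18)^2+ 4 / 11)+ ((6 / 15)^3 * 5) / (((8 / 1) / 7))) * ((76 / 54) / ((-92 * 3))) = -97831 / 12295800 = -0.01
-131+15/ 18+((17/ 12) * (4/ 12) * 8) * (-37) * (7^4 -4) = -670355/ 2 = -335177.50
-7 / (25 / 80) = -22.40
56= 56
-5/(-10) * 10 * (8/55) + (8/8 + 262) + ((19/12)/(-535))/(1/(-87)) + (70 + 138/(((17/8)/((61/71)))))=11074712967/28412780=389.78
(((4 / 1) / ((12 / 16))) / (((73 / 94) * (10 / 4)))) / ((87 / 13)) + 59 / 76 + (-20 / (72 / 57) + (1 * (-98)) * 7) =-5072779051 / 7240140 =-700.65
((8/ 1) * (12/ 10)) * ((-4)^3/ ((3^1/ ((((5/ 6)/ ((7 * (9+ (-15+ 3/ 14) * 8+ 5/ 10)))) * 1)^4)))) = -128000/ 435797397329121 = -0.00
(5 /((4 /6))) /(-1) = -15 /2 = -7.50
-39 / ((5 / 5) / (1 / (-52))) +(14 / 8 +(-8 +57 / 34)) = -65 / 17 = -3.82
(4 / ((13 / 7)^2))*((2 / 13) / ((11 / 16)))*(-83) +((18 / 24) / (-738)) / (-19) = -9732664729 / 451826232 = -21.54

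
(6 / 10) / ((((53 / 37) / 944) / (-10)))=-209568 / 53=-3954.11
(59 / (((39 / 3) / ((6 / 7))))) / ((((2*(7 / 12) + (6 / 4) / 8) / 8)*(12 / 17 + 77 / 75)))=34663680 / 2613247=13.26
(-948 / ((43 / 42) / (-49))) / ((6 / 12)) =3901968 / 43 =90743.44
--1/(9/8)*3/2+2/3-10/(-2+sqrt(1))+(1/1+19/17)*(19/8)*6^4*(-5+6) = 111012/17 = 6530.12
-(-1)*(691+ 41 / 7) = 4878 / 7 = 696.86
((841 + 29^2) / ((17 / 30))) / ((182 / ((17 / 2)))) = 12615 / 91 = 138.63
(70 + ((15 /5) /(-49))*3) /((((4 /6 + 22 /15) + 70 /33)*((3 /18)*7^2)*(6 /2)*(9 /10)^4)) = 1881550000 /1843096437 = 1.02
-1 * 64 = -64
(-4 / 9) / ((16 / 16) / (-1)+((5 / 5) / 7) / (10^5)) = 2800000 / 6299991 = 0.44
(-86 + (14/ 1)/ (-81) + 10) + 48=-2282/ 81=-28.17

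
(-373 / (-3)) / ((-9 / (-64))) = 23872 / 27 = 884.15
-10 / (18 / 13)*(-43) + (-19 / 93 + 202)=142946 / 279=512.35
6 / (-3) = -2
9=9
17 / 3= 5.67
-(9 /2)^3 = -729 /8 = -91.12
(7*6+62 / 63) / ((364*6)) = 677 / 34398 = 0.02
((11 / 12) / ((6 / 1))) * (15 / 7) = 55 / 168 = 0.33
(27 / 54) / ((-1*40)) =-1 / 80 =-0.01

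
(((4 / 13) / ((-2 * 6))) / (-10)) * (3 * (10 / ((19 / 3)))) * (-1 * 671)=-2013 / 247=-8.15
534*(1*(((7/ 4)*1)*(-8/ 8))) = -1869/ 2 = -934.50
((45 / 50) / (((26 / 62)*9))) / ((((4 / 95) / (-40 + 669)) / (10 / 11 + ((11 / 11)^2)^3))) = 7780101 / 1144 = 6800.79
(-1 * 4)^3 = -64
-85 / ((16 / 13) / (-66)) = 4558.12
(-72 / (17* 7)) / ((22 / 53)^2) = -50562 / 14399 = -3.51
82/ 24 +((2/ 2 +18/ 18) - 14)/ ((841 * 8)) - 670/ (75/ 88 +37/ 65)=-38396362147/ 82058052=-467.92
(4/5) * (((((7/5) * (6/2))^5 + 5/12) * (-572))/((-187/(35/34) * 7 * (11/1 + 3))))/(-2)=-16.80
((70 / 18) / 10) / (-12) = -7 / 216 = -0.03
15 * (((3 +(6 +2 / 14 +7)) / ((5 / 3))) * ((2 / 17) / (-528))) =-339 / 10472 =-0.03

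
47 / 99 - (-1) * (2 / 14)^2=2402 / 4851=0.50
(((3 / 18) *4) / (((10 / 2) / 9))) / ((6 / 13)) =13 / 5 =2.60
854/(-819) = -122/117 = -1.04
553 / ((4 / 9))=4977 / 4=1244.25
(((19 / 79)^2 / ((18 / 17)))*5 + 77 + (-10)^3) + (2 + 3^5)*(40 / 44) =-865002079 / 1235718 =-700.00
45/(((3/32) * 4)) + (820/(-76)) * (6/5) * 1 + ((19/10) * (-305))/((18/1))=51203/684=74.86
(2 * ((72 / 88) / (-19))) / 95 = -18 / 19855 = -0.00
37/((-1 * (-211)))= 37/211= 0.18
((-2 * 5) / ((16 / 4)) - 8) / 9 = -7 / 6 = -1.17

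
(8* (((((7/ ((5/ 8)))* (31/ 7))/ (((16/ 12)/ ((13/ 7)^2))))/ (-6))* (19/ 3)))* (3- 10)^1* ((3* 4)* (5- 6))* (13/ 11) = -107555.99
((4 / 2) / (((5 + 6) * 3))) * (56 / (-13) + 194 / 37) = 300 / 5291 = 0.06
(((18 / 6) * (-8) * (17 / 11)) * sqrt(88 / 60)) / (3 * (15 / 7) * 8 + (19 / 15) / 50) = -142800 * sqrt(330) / 2971463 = -0.87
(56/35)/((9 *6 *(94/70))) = 28/1269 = 0.02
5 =5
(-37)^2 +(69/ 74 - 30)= 99155/ 74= 1339.93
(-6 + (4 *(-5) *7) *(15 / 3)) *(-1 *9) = 6354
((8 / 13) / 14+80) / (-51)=-1.57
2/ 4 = 0.50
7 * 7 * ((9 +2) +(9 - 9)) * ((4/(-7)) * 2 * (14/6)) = -4312/3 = -1437.33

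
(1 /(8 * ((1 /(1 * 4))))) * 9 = 9 /2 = 4.50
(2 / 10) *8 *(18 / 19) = 144 / 95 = 1.52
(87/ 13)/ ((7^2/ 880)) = 76560/ 637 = 120.19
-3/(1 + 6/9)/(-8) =9/40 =0.22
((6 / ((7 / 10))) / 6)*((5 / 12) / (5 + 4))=25 / 378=0.07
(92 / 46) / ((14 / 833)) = 119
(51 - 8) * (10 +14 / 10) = 490.20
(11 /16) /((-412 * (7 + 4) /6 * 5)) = -3 /16480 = -0.00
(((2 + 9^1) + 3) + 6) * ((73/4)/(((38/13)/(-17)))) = -80665/38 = -2122.76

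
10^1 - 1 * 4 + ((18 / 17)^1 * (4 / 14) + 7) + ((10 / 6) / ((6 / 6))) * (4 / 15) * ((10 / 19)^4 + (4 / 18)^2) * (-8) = 145321816775 / 11305477071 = 12.85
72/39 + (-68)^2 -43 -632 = 51361/13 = 3950.85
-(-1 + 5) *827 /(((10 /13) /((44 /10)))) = -473044 /25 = -18921.76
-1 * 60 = -60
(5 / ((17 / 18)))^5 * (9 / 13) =53144100000 / 18458141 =2879.17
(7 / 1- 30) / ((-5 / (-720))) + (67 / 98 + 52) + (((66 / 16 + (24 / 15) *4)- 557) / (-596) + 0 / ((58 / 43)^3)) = -3258.40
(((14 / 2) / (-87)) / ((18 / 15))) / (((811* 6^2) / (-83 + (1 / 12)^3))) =0.00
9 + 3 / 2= 10.50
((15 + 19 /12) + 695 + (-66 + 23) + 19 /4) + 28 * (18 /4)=2398 /3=799.33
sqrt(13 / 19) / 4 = sqrt(247) / 76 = 0.21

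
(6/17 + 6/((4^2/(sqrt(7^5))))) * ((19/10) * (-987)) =-2756691 * sqrt(7)/80 - 56259/85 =-91830.86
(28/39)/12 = 7/117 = 0.06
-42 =-42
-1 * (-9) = 9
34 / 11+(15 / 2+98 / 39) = 11243 / 858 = 13.10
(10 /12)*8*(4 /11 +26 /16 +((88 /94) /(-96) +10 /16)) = 161545 /9306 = 17.36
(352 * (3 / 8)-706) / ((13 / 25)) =-14350 / 13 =-1103.85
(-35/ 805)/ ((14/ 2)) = -0.01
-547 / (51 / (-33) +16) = -6017 / 159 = -37.84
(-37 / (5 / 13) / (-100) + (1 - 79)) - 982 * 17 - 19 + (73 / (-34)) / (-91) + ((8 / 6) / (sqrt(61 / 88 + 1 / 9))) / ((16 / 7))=-12987076143 / 773500 + sqrt(286) / 26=-16789.36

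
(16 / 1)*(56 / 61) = 896 / 61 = 14.69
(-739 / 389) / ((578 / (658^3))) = -105266970284 / 112421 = -936363.94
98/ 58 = 49/ 29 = 1.69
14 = 14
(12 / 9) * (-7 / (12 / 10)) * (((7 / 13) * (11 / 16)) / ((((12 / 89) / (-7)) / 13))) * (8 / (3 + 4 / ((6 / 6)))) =239855 / 108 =2220.88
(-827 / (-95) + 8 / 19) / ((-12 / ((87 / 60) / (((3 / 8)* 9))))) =-8381 / 25650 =-0.33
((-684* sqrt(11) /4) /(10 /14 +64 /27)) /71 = -32319* sqrt(11) /41393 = -2.59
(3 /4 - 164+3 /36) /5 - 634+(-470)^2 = 6607001 /30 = 220233.37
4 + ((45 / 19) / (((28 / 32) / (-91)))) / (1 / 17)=-79484 / 19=-4183.37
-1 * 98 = -98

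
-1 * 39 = -39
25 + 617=642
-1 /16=-0.06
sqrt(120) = 2 * sqrt(30) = 10.95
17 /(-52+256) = 1 /12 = 0.08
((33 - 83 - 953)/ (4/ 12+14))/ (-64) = 3009/ 2752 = 1.09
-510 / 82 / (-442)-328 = -349633 / 1066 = -327.99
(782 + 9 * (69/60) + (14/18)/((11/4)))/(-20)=-1569413/39600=-39.63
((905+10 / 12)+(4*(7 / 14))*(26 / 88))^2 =821604.91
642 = 642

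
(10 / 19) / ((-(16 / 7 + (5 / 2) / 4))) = -560 / 3097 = -0.18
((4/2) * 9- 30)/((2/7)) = -42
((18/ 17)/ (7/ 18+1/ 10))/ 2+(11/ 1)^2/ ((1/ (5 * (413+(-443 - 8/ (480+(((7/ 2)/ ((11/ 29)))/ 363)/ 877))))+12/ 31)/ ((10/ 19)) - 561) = 28413155248499104935/ 32774709909260790658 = 0.87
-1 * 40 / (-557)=40 / 557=0.07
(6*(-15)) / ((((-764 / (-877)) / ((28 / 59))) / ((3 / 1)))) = -147.09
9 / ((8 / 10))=45 / 4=11.25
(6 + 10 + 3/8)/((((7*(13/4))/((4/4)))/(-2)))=-131/91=-1.44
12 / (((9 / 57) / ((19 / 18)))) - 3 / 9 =719 / 9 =79.89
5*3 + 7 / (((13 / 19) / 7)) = 1126 / 13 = 86.62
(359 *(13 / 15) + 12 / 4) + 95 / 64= 302993 / 960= 315.62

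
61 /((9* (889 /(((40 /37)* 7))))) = 2440 /42291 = 0.06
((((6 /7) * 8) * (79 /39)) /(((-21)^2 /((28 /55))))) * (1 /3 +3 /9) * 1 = 10112 /945945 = 0.01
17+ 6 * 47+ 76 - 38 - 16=321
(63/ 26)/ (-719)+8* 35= 5234257/ 18694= 280.00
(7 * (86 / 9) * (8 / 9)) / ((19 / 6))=9632 / 513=18.78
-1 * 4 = -4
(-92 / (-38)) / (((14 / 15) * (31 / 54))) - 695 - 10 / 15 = -8548811 / 12369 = -691.15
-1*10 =-10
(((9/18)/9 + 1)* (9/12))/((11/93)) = 589/88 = 6.69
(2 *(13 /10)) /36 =13 /180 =0.07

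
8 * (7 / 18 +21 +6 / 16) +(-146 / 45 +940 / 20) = 3268 / 15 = 217.87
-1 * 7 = -7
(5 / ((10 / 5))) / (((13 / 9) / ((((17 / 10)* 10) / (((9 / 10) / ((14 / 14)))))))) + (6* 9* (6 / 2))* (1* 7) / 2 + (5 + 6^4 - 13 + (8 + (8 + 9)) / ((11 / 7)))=272215 / 143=1903.60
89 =89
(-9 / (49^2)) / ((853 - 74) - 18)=-9 / 1827161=-0.00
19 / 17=1.12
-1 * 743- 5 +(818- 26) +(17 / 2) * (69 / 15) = 831 / 10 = 83.10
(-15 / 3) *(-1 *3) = 15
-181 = -181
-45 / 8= -5.62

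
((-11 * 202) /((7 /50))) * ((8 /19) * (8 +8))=-14220800 /133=-106923.31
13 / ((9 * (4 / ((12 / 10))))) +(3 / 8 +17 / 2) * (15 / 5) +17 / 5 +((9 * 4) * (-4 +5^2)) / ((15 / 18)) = 112519 / 120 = 937.66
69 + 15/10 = 141/2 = 70.50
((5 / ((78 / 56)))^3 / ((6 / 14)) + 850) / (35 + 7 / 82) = 13978658900 / 511982289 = 27.30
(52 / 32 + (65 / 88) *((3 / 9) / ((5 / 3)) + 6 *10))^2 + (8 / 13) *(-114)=3231285 / 1573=2054.22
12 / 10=6 / 5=1.20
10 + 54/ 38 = 217/ 19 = 11.42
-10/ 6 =-5/ 3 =-1.67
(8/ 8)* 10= 10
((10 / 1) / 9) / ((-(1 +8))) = -10 / 81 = -0.12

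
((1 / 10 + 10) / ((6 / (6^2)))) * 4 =1212 / 5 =242.40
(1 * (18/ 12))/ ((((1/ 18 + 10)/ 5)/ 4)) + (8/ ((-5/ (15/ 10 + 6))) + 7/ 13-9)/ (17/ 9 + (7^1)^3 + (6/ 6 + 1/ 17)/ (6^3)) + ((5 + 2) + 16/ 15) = 16376002739/ 1489978425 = 10.99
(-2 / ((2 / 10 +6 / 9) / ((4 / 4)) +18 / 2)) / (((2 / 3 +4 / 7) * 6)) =-105 / 3848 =-0.03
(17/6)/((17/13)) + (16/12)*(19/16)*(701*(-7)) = -31069/4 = -7767.25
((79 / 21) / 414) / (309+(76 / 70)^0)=79 / 2695140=0.00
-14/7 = -2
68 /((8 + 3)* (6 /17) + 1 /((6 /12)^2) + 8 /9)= 5202 /671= 7.75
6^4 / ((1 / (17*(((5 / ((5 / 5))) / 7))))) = 110160 / 7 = 15737.14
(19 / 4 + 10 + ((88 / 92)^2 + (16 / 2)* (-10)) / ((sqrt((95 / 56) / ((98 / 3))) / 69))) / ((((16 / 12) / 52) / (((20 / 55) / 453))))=767 / 1661 - 60913216* sqrt(1995) / 3629285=-749.19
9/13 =0.69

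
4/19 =0.21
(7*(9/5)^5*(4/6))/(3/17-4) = -4684554/203125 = -23.06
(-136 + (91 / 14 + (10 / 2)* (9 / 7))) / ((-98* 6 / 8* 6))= 1723 / 6174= 0.28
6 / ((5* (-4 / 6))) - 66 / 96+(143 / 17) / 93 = -303179 / 126480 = -2.40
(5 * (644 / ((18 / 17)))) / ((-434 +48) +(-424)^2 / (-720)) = -68425 / 14303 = -4.78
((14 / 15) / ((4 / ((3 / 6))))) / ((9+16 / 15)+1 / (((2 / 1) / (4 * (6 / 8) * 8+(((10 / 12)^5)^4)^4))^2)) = 74503529388702471693761799791075442026154152927401592609153047417660226961194193646163877383663213601894988228815141935775744 / 98387235785864175632423888375915799279175777628810951988664461105887782202696917662408159283066126201794398586347103746144592773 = 0.00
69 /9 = 23 /3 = 7.67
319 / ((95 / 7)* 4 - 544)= -0.65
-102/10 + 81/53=-2298/265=-8.67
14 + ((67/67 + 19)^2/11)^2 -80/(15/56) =376666/363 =1037.65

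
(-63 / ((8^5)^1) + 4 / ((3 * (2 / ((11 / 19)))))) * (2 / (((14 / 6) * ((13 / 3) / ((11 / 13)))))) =23671065 / 368263168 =0.06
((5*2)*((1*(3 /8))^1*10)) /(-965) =-15 /386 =-0.04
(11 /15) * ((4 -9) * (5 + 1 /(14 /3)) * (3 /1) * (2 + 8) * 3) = -12045 /7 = -1720.71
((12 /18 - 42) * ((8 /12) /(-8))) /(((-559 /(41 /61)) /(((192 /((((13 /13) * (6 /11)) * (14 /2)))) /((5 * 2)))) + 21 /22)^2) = 1614190336 /12671684792361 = 0.00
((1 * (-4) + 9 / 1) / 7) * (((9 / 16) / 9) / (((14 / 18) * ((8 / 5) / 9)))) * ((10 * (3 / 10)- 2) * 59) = 119475 / 6272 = 19.05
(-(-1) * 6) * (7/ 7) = 6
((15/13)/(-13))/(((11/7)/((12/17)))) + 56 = 1768508/31603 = 55.96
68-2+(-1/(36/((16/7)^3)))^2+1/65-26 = 24854566409/619421985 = 40.13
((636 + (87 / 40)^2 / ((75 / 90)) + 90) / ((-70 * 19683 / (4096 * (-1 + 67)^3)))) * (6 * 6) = -379898832896 / 16875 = -22512523.43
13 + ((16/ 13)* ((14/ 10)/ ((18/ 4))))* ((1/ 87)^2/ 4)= 57562301/ 4427865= 13.00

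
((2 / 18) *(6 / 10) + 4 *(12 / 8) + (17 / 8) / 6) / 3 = 1541 / 720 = 2.14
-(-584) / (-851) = -584 / 851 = -0.69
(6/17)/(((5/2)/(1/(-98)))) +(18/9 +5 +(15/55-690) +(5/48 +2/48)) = -1501081663/2199120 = -682.58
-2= -2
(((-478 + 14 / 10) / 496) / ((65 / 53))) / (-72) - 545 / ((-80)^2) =-1724117 / 23212800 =-0.07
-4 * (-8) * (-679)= -21728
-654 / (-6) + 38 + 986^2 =972343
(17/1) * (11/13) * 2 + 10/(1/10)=1674/13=128.77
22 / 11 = 2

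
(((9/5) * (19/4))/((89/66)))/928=5643/825920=0.01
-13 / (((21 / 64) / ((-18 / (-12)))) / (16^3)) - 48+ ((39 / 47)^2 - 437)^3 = -6285591977716608784 / 75454507303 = -83303068.33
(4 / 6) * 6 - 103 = -99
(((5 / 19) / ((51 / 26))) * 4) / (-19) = -520 / 18411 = -0.03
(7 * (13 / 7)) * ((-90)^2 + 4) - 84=105268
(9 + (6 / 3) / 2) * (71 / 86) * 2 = 710 / 43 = 16.51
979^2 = 958441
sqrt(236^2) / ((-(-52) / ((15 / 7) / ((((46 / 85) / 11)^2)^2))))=676378375303125 / 407448496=1660034.05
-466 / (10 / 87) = -20271 / 5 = -4054.20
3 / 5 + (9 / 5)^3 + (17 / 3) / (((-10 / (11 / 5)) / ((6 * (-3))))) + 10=4859 / 125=38.87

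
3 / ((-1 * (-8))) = 3 / 8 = 0.38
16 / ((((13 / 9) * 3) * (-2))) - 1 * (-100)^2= -130024 / 13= -10001.85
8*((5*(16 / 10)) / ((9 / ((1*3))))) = 64 / 3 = 21.33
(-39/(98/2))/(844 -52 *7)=-13/7840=-0.00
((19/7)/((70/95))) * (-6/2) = -1083/98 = -11.05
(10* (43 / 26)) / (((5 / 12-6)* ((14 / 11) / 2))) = -28380 / 6097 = -4.65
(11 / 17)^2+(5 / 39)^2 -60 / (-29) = 31920854 / 12747501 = 2.50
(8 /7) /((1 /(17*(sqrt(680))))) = 272*sqrt(170) /7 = 506.64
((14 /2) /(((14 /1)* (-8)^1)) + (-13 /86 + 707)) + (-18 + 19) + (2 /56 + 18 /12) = 3416095 /4816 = 709.32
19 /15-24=-22.73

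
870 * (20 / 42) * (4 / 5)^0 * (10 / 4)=1035.71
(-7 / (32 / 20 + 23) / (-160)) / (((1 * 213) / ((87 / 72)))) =203 / 20120832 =0.00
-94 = -94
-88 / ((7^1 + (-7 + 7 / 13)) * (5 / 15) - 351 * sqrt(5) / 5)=2730 / 4258829 + 1067742 * sqrt(5) / 4258829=0.56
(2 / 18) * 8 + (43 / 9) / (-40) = 277 / 360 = 0.77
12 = 12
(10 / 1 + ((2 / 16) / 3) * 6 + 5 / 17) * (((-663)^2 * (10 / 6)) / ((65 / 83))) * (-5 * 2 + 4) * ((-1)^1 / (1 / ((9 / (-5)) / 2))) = -1065306411 / 20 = -53265320.55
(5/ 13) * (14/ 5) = 14/ 13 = 1.08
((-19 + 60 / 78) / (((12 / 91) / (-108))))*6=89586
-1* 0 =0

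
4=4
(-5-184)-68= -257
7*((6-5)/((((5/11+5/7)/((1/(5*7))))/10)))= 77/45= 1.71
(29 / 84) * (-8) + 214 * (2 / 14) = 584 / 21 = 27.81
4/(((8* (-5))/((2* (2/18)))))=-0.02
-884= -884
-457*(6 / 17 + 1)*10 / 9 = -105110 / 153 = -686.99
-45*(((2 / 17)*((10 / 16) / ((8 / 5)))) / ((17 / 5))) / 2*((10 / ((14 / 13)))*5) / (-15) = 121875 / 129472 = 0.94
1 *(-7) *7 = -49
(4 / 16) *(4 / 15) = 1 / 15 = 0.07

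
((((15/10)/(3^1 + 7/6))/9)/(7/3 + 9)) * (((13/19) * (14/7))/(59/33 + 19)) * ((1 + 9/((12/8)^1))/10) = 1287/7913500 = 0.00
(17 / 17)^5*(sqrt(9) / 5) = 3 / 5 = 0.60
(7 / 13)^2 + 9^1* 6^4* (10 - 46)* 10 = -709637711 / 169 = -4199039.71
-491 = -491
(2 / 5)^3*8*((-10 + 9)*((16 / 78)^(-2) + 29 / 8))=-1753 / 125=-14.02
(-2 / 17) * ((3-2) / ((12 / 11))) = -11 / 102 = -0.11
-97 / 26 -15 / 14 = -437 / 91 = -4.80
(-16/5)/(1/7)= -112/5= -22.40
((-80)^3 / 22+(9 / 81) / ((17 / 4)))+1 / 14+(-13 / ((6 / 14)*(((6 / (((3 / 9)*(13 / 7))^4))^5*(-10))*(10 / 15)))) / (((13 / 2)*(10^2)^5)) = -134502752659526134874469174466840374090504944213 / 5779439383999508718456156186441600000000000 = -23272.63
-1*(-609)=609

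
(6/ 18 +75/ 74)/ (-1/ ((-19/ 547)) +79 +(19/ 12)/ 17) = 193154/ 15471661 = 0.01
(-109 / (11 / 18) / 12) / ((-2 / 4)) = 327 / 11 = 29.73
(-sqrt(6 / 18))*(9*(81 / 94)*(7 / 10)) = -1701*sqrt(3) / 940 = -3.13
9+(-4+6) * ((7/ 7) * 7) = 23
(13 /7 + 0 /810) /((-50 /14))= -13 /25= -0.52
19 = 19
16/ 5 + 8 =56/ 5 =11.20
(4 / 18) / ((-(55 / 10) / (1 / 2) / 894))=-18.06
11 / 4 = 2.75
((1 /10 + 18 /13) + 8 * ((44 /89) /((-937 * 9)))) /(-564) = -144807881 /55029372840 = -0.00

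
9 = 9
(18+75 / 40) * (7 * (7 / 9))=2597 / 24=108.21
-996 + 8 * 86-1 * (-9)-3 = -302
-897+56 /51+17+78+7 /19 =-775717 /969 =-800.53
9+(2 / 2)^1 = 10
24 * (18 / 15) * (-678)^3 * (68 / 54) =-56515389696 / 5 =-11303077939.20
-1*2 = -2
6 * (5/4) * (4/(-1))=-30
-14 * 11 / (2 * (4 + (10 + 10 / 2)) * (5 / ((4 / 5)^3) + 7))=-4928 / 20387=-0.24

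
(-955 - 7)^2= 925444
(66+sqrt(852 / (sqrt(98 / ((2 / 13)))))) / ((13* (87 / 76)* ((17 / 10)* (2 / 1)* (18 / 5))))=1900* 13^(3 / 4)* sqrt(1491) / 15746913+20900 / 57681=0.39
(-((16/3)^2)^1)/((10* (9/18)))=-5.69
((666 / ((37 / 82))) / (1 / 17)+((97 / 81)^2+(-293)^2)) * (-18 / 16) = -363946655 / 2916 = -124810.24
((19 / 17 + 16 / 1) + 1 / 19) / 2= 2773 / 323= 8.59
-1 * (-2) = 2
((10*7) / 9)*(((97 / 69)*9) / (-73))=-6790 / 5037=-1.35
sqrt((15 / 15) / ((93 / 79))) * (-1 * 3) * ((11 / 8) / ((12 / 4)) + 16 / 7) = -461 * sqrt(7347) / 5208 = -7.59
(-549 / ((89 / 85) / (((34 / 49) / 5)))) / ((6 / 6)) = -317322 / 4361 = -72.76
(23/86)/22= 23/1892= 0.01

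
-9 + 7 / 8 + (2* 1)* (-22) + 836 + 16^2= 8319 / 8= 1039.88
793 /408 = 1.94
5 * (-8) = -40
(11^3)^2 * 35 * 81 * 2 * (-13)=-130581761310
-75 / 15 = -5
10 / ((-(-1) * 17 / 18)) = 180 / 17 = 10.59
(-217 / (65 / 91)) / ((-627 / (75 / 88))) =7595 / 18392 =0.41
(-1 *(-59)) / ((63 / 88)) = 5192 / 63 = 82.41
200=200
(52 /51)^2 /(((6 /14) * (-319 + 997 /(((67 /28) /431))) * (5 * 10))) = 634088 /2342933266725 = 0.00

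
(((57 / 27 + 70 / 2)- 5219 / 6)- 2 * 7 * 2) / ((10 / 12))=-1032.87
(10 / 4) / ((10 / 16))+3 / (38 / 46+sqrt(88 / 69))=-169 / 941+138*sqrt(1518) / 941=5.53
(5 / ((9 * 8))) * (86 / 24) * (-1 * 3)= -215 / 288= -0.75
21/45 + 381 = 381.47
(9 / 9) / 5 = 1 / 5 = 0.20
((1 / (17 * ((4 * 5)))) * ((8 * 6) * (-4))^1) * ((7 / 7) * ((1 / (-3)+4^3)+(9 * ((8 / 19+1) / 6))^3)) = -4829950 / 116603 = -41.42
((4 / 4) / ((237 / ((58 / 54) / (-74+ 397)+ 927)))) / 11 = 8084396 / 22735647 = 0.36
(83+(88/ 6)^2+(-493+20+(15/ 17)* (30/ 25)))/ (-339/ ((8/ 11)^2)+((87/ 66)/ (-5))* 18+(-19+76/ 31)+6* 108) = 2902155520/ 237336507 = 12.23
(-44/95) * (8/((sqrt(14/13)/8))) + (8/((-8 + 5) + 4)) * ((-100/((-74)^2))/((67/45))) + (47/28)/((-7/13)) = -1408 * sqrt(182)/665 - 57806753/17977708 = -31.78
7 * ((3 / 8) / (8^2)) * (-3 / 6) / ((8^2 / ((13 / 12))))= -91 / 262144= -0.00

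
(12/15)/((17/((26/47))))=104/3995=0.03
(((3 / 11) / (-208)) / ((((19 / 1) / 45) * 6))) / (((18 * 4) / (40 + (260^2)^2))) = -2856100025 / 86944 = -32849.88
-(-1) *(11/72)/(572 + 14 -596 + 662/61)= 671/3744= 0.18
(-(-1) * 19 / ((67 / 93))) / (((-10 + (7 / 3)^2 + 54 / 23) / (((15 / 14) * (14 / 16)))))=-5486535 / 489904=-11.20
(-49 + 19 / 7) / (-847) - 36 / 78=-31362 / 77077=-0.41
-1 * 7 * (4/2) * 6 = -84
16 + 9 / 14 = 233 / 14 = 16.64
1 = 1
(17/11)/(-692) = -17/7612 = -0.00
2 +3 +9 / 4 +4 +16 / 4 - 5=41 / 4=10.25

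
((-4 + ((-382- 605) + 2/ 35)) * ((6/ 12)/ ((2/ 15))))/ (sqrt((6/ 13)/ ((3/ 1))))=-104049 * sqrt(26)/ 56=-9474.07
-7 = -7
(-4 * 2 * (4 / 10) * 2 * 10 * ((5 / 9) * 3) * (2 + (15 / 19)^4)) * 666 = -22112407680 / 130321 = -169676.47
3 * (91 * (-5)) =-1365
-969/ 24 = -323/ 8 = -40.38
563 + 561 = 1124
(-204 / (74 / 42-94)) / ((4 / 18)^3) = 780759 / 3874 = 201.54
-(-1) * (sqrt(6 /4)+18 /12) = sqrt(6) /2+3 /2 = 2.72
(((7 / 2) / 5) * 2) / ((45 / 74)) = 518 / 225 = 2.30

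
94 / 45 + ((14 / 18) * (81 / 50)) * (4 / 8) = 2447 / 900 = 2.72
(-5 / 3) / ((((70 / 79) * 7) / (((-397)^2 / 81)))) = -12451111 / 23814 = -522.85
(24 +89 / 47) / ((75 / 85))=20689 / 705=29.35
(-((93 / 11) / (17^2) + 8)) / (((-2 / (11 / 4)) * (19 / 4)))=25525 / 10982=2.32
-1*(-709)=709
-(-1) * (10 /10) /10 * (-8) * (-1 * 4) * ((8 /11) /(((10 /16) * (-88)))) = -128 /3025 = -0.04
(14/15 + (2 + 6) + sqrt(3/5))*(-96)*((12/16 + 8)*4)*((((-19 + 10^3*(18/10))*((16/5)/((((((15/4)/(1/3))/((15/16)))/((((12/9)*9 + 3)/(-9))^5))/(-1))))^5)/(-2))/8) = 2434960937500000000000*sqrt(15)/68630377364883 + 326284765625000000000000/205891132094649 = 1722155060.77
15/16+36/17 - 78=-20385/272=-74.94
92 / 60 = 23 / 15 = 1.53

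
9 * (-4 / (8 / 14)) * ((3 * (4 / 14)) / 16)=-27 / 8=-3.38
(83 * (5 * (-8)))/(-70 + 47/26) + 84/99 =49.53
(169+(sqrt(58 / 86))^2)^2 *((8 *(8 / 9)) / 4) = 94633984 / 1849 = 51181.17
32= 32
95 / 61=1.56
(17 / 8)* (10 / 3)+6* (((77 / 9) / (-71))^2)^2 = 1574916037493 / 222301385388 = 7.08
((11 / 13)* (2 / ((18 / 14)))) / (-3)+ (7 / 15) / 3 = -497 / 1755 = -0.28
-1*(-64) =64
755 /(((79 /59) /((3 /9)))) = 44545 /237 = 187.95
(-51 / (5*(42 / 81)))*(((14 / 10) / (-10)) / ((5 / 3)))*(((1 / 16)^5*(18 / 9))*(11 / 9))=5049 / 1310720000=0.00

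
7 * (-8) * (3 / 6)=-28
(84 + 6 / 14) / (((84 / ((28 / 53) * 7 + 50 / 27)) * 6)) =782287 / 841428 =0.93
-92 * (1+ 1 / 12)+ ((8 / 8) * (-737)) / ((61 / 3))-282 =-76478 / 183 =-417.91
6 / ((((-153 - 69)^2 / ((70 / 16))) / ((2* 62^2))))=33635 / 8214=4.09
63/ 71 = 0.89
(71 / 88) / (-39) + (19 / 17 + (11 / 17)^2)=1503289 / 991848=1.52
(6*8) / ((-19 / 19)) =-48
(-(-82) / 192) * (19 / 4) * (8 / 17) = 779 / 816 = 0.95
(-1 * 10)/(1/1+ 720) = -10/721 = -0.01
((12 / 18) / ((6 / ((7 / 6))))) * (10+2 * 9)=98 / 27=3.63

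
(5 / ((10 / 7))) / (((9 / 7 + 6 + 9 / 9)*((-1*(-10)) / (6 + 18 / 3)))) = 147 / 290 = 0.51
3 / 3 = 1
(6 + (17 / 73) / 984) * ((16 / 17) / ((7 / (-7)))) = -862018 / 152643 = -5.65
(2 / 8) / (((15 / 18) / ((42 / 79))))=63 / 395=0.16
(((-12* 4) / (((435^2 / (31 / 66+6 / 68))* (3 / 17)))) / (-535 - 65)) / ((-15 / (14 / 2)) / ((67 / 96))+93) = 293594 / 19752833491875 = 0.00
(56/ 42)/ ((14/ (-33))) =-22/ 7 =-3.14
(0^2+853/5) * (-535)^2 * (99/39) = 123953038.85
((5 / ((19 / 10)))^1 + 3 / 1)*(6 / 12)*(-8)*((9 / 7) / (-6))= 642 / 133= 4.83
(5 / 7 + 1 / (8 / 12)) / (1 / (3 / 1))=93 / 14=6.64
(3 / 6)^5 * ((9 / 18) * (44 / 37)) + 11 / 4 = 1639 / 592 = 2.77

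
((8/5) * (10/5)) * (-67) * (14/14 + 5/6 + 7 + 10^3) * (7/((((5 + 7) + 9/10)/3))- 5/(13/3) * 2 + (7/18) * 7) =-33337914404/75465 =-441766.57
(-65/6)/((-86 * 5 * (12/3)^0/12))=13/43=0.30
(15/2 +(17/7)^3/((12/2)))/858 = 5087/441441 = 0.01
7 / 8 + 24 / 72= 29 / 24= 1.21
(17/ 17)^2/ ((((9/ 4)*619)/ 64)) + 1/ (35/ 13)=81383/ 194985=0.42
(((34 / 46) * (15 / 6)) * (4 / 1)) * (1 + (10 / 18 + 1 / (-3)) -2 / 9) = 170 / 23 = 7.39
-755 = -755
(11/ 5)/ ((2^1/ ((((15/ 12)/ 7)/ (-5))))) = -11/ 280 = -0.04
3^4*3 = 243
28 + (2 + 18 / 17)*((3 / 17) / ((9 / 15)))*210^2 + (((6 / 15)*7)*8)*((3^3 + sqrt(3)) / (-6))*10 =11182780 / 289 - 112*sqrt(3) / 3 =38630.08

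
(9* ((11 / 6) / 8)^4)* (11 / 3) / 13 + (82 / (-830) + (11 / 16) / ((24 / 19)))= 4319481029 / 9546301440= 0.45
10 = 10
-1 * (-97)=97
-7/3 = -2.33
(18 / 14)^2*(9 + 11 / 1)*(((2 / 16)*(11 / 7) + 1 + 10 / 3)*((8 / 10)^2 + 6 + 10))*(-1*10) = -8547552 / 343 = -24919.98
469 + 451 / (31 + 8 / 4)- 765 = -847 / 3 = -282.33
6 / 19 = 0.32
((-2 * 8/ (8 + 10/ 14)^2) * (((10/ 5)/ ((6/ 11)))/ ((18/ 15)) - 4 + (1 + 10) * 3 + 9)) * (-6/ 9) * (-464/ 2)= -134415232/ 100467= -1337.90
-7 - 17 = -24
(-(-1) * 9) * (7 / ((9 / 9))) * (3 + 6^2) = 2457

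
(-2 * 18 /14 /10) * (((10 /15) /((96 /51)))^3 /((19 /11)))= -54043 /8171520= -0.01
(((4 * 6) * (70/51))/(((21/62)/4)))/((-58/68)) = -456.09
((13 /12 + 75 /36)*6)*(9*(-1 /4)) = -171 /4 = -42.75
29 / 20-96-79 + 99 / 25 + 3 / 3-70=-23859 / 100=-238.59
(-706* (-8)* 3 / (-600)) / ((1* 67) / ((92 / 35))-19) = -64952 / 14925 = -4.35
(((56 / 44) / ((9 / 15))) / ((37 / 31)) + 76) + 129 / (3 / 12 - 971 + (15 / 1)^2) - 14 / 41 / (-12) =7728696337 / 99554642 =77.63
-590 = -590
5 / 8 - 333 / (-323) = 4279 / 2584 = 1.66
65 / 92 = 0.71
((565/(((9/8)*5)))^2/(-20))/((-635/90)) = 408608/5715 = 71.50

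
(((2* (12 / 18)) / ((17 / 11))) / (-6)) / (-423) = 22 / 64719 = 0.00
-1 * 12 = -12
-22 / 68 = -11 / 34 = -0.32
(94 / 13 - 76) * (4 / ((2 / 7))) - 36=-12984 / 13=-998.77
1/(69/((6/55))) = 2/1265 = 0.00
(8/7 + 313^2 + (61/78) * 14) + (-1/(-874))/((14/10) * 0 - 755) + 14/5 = 3530252027083/36028902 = 97983.89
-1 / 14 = -0.07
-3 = -3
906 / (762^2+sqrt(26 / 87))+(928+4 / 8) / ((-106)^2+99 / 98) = 1359695753298065247 / 16150500785926090681 - 453 * sqrt(2262) / 14665914281003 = 0.08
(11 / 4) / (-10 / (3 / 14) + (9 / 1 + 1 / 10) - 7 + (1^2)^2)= -165 / 2614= -0.06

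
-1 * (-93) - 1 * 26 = 67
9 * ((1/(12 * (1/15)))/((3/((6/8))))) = 2.81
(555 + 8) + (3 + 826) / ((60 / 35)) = 12559 / 12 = 1046.58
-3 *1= -3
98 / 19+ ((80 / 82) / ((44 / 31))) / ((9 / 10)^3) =6.10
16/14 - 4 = -20/7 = -2.86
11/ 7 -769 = -5372/ 7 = -767.43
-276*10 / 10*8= -2208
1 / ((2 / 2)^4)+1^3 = 2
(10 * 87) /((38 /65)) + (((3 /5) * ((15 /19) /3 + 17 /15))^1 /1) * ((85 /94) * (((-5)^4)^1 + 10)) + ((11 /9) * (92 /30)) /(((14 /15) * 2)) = 221805245 /112518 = 1971.29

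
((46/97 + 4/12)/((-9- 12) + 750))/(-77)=-235/16334703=-0.00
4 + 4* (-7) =-24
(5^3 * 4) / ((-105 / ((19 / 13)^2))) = -36100 / 3549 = -10.17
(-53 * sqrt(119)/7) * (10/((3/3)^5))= -530 * sqrt(119)/7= -825.95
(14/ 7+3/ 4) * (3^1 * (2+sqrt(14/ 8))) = 33 * sqrt(7)/ 8+33/ 2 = 27.41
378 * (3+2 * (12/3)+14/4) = 5481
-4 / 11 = -0.36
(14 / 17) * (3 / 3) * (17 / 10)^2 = 119 / 50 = 2.38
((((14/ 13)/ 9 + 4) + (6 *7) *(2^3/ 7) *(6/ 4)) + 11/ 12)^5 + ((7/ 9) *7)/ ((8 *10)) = 304562933697172587255193/ 112253339427840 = 2713174817.33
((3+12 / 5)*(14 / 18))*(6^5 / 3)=54432 / 5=10886.40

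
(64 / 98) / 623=0.00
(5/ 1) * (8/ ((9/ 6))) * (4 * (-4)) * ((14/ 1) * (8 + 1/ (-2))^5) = -141750000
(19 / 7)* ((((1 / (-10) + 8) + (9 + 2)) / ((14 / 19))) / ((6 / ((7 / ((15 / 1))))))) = 5.42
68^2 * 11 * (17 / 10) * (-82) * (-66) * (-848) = -1984189177344 / 5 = -396837835468.80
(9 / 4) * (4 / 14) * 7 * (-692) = -3114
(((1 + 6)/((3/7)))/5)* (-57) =-931/5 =-186.20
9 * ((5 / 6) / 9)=5 / 6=0.83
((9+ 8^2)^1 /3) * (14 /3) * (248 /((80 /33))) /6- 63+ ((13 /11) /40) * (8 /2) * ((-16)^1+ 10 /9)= 1852649 /990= 1871.36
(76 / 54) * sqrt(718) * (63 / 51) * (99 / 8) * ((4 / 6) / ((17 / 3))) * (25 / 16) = 36575 * sqrt(718) / 9248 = 105.97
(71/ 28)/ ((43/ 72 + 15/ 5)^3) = 6625152/ 121617853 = 0.05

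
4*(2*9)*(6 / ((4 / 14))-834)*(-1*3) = 175608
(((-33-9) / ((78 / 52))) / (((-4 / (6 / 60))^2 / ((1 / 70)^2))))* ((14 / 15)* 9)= -3 / 100000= -0.00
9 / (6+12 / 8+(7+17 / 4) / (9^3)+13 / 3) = 2916 / 3839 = 0.76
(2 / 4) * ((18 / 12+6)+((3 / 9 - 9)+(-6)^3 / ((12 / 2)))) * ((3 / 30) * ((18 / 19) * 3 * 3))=-6021 / 380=-15.84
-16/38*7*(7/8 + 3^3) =-1561/19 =-82.16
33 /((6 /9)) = 99 /2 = 49.50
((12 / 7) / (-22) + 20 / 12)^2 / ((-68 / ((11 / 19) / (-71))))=134689 / 444991932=0.00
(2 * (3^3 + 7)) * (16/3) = 1088/3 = 362.67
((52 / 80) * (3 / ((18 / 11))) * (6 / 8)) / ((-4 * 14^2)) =-0.00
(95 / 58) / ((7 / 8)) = 380 / 203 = 1.87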